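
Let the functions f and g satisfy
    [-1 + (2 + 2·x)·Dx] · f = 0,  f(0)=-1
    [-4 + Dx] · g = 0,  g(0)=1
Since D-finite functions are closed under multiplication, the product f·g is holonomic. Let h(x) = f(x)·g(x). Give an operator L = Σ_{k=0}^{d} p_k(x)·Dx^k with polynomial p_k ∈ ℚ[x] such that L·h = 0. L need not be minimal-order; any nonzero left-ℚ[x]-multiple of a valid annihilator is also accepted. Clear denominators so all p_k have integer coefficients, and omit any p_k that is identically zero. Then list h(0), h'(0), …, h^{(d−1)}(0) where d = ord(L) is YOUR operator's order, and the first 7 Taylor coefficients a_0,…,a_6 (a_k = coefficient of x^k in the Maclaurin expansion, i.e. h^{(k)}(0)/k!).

f: a_k = -1, -1/2, 1/8, -1/16, 5/128, -7/256, 21/1024, …
g: a_k = 1, 4, 8, 32/3, 32/3, 128/15, 256/45, …
f·g: L₀ = L_f ⊗_s L_g, ord ≤ 1·1.
L = (-9 - 8·x) + (2 + 2·x)·Dx  (order 1).
h: a_k = -1, -9/2, -79/8, -683/48, -1947/128, -49553/3840, -417727/46080, …
ICs: h(0) = -1.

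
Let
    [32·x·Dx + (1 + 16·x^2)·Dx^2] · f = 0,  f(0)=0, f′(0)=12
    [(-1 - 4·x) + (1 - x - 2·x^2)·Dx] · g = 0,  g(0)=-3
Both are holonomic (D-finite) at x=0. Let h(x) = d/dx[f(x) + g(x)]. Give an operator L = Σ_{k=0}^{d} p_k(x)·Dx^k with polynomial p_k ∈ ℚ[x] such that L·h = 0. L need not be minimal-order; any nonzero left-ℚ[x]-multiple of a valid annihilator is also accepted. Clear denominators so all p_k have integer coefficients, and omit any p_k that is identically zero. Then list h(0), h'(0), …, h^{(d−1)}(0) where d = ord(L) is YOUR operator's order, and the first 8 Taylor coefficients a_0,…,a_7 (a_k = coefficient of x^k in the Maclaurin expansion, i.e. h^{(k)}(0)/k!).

L = (96 - 384·x - 6912·x^2 - 15360·x^3 - 40704·x^4 - 12288·x^6) + (-31 - 104·x + 392·x^2 - 736·x^3 - 14912·x^4 - 27904·x^5 - 3072·x^6 - 12288·x^7)·Dx + (3 + 19·x + 128·x^2 + 152·x^3 + 1128·x^4 - 2496·x^5 - 2560·x^6 - 1024·x^7 - 2048·x^8)·Dx^2  (order 2).
h: a_k = 9, -18, -237, -132, 2757, -774, -50937, -4104, …
ICs: h(0) = 9, h′(0) = -18.

f: a_k = 0, 12, 0, -64, 0, 3072/5, 0, -49152/7, …
g: a_k = -3, -3, -9, -15, -33, -63, -129, -255, …
h₀=f+g: left-lcm gives L₀, ord ≤ 3.
Differentiate: ansatz ord ≤ ord L₀ ⇒ L.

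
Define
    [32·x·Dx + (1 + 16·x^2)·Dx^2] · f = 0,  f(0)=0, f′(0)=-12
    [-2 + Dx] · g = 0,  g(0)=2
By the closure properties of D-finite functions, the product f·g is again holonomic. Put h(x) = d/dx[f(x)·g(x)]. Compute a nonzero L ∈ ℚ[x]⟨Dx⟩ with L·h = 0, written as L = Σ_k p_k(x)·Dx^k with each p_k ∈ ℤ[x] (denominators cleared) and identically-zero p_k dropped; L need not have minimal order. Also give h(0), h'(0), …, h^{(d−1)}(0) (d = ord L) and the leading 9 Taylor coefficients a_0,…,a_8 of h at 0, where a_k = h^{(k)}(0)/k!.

L = (-28 - 128·x + 1664·x^2 - 2048·x^3 + 1024·x^4) + (12 + 96·x - 896·x^2 + 1536·x^3 - 1024·x^4)·Dx + (1 - 16·x + 32·x^2 - 256·x^3 + 256·x^4)·Dx^2  (order 2).
h: a_k = -24, -96, 240, 896, -4944, -13760, 408416/5, 22244864/105, -46457392/35, …
ICs: h(0) = -24, h′(0) = -96.

f: a_k = 0, -12, 0, 64, 0, -3072/5, 0, 49152/7, 0, …
g: a_k = 2, 4, 4, 8/3, 4/3, 8/15, 8/45, 16/315, 4/315, …
L₀ := L_f ⊗_s L_g (sym. prod.), ord ≤ 2.
h₀' ⇒ L via d/dx closure of L₀.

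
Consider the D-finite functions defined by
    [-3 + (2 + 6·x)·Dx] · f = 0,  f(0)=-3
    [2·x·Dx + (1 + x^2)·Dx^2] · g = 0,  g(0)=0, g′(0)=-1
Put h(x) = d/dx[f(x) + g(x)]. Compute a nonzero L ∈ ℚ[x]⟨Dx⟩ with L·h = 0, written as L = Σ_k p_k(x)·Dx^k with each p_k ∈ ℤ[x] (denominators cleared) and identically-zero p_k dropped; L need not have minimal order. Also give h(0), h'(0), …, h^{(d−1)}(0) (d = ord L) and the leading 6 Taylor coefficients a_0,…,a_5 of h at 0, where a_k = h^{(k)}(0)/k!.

L = (-12 - 90·x + 36·x^2 + 54·x^3) + (-35 - 48·x - 102·x^2 + 144·x^3 + 189·x^4)·Dx + (-6 - 10·x + 36·x^2 + 44·x^3 + 42·x^4 + 54·x^5)·Dx^2  (order 2).
h: a_k = -11/2, 27/4, -227/16, 1215/32, -25771/256, 137781/512, …
ICs: h(0) = -11/2, h′(0) = 27/4.

f: a_k = -3, -9/2, 27/8, -81/16, 1215/128, -5103/256, …
g: a_k = 0, -1, 0, 1/3, 0, -1/5, …
Weyl lclm of L_f,L_g ⇒ L₀ (ord ≤ 3).
h=h₀': d/dx-closure on L₀ ⇒ L.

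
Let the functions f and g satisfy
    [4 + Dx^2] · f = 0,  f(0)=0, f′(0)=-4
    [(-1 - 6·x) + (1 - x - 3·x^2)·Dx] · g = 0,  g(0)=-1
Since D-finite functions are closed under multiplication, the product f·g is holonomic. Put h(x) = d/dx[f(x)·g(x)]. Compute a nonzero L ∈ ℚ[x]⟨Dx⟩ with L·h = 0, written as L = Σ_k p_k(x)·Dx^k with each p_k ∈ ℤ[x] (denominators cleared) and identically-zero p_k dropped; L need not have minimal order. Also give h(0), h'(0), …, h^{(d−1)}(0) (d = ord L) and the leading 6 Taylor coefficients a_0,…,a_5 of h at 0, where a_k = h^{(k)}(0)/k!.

L = (10 - 16·x - 40·x^2 + 48·x^3 + 72·x^4) + (5 + 34·x + 36·x^2 + 72·x^3)·Dx + (-1 - x - x^2 + 12·x^3 + 18·x^4)·Dx^2  (order 2).
h: a_k = 4, 8, 40, 304/3, 988/3, 4256/5, …
ICs: h(0) = 4, h′(0) = 8.

f: a_k = 0, -4, 0, 8/3, 0, -8/15, …
g: a_k = -1, -1, -4, -7, -19, -40, …
h₀=f·g: eliminate ⇒ L₀, order ≤ 2·1.
h₀' ⇒ L via d/dx closure of L₀.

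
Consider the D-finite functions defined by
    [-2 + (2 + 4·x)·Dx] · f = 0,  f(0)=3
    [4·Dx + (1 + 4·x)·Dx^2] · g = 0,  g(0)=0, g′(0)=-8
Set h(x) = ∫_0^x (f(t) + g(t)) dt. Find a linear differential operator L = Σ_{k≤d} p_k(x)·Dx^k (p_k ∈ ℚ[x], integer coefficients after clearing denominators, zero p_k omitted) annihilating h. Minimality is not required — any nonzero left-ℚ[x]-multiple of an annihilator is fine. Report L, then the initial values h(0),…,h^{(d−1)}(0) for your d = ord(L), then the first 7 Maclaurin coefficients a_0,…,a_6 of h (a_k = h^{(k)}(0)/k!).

f: a_k = 3, 3, -3/2, 3/2, -15/8, 21/8, -63/16, …
g: a_k = 0, -8, 16, -128/3, 128, -2048/5, 4096/3, …
h₀=f+g: left-lcm gives L₀, ord ≤ 3.
h=∫h₀ ⇒ L = L₀·Dx.
L = (20 + 16·x)·Dx^2 + (29 + 104·x + 80·x^2)·Dx^3 + (3 + 22·x + 48·x^2 + 32·x^3)·Dx^4  (order 4).
h: a_k = 0, 3, -5/2, 29/6, -247/24, 1009/40, -16279/240, …
ICs: h(0) = 0, h′(0) = 3, h′′(0) = -5, h′′′(0) = 29.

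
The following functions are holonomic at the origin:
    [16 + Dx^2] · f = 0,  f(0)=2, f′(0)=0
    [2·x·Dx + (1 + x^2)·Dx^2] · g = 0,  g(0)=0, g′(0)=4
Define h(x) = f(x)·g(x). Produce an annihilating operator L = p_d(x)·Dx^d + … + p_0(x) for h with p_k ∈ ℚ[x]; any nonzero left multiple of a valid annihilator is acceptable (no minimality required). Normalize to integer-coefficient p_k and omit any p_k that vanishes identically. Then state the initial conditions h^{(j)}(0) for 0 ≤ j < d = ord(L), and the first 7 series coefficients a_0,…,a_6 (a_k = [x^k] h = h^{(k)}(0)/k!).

L = (5440 + 19136·x^2 + 25856·x^4 + 16384·x^6 + 4096·x^8) + (1152·x + 3200·x^3 + 3072·x^5 + 1024·x^7)·Dx + (612 + 2252·x^2 + 3168·x^4 + 2048·x^6 + 512·x^8)·Dx^2 + (72·x + 200·x^3 + 192·x^5 + 64·x^7)·Dx^3 + (17 + 66·x^2 + 97·x^4 + 64·x^6 + 16·x^8)·Dx^4  (order 4).
h: a_k = 0, 8, 0, -200/3, 0, 1624/15, 0, …
ICs: h(0) = 0, h′(0) = 8, h′′(0) = 0, h′′′(0) = -400.

f: a_k = 2, 0, -16, 0, 64/3, 0, -512/45, …
g: a_k = 0, 4, 0, -4/3, 0, 4/5, 0, …
Sym-product of L_f,L_g gives L₀ (≤ ord 4).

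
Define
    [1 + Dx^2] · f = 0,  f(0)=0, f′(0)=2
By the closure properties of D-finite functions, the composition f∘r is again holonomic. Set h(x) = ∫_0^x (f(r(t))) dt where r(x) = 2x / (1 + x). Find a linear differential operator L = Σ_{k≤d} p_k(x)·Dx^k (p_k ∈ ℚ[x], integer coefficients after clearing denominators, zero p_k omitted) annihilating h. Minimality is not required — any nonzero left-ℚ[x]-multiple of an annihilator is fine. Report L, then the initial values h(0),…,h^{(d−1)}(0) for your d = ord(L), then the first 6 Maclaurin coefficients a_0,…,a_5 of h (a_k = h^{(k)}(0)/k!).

f: a_k = 0, 2, 0, -1/3, 0, 1/60, …
Change of var in L_f (x↦r) gives L₀.
h=∫h₀ ⇒ L = L₀·Dx.
L = 4·Dx + (2 + 6·x + 6·x^2 + 2·x^3)·Dx^2 + (1 + 4·x + 6·x^2 + 4·x^3 + x^4)·Dx^3  (order 3).
h: a_k = 0, 0, 2, -4/3, 1/3, 4/5, …
ICs: h(0) = 0, h′(0) = 0, h′′(0) = 4.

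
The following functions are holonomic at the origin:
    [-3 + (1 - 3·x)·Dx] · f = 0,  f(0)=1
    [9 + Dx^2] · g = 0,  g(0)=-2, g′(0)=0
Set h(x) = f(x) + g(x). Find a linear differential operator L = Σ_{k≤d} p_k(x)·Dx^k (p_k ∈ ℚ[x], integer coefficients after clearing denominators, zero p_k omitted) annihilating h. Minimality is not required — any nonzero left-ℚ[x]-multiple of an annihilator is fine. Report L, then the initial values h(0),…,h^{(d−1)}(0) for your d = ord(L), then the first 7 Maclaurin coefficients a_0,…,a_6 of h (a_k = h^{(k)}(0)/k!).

L = (63 - 54·x + 81·x^2) + (-9 + 45·x - 81·x^2 + 81·x^3)·Dx + (7 - 6·x + 9·x^2)·Dx^2 + (-1 + 5·x - 9·x^2 + 9·x^3)·Dx^3  (order 3).
h: a_k = -1, 3, 18, 27, 297/4, 243, 29241/40, …
ICs: h(0) = -1, h′(0) = 3, h′′(0) = 36.

f: a_k = 1, 3, 9, 27, 81, 243, 729, …
g: a_k = -2, 0, 9, 0, -27/4, 0, 81/40, …
Weyl lclm of L_f,L_g ⇒ L₀ (ord ≤ 3).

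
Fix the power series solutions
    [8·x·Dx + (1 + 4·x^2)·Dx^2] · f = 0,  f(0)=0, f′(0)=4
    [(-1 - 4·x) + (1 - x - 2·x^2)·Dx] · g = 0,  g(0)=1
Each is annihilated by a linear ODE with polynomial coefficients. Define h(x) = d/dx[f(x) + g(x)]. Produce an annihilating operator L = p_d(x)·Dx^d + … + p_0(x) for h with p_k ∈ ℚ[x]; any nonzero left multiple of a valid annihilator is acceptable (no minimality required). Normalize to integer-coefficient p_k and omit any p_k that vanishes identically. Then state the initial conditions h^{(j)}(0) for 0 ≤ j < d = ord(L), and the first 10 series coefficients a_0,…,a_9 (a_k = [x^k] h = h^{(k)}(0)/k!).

f: a_k = 0, 4, 0, -16/3, 0, 64/5, 0, -256/7, 0, 1024/9, …
g: a_k = 1, 1, 3, 5, 11, 21, 43, 85, 171, 341, …
Weyl lclm of L_f,L_g ⇒ L₀ (ord ≤ 3).
h=h₀': d/dx-closure on L₀ ⇒ L.
L = (24 - 96·x - 864·x^2 - 1536·x^3 - 3264·x^4 - 768·x^6) + (-19 - 80·x - 100·x^2 - 544·x^3 - 1424·x^4 - 2368·x^5 - 192·x^6 - 768·x^7)·Dx + (3 + 7·x + 32·x^2 - 28·x^3 + 24·x^4 - 240·x^5 - 256·x^6 - 64·x^7 - 128·x^8)·Dx^2  (order 2).
h: a_k = 5, 6, -1, 44, 169, 258, 339, 1368, 4093, 6830, …
ICs: h(0) = 5, h′(0) = 6.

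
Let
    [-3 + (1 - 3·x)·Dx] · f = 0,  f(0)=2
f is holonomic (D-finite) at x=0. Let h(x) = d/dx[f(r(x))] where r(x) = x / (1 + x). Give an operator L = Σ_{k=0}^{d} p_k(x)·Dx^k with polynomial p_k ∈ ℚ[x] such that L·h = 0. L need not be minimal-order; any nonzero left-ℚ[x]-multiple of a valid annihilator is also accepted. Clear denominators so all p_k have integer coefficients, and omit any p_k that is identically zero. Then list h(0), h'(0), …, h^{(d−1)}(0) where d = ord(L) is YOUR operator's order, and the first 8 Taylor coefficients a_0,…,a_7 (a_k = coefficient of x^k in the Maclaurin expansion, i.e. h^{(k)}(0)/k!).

L = 4 + (-1 + 2·x)·Dx  (order 1).
h: a_k = 6, 24, 72, 192, 480, 1152, 2688, 6144, …
ICs: h(0) = 6.

f: a_k = 2, 6, 18, 54, 162, 486, 1458, 4374, …
Change of var in L_f (x↦r) gives L₀.
Derive L from L₀ (diff closure).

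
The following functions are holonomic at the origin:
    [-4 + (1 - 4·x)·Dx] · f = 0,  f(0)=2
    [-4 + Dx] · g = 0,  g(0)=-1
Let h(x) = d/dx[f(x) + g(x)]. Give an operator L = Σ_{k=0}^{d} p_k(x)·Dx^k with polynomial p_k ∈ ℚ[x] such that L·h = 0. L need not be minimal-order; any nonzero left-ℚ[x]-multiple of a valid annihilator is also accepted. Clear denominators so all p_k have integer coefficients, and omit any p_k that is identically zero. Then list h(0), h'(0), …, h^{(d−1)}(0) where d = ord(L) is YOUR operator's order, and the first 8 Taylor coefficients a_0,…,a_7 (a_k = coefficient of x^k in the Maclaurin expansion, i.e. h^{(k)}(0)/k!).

L = (64 + 128·x) + (-20 - 32·x + 64·x^2)·Dx + (1 - 16·x^2)·Dx^2  (order 2).
h: a_k = 4, 48, 352, 6016/3, 30592/3, 736768/15, 10320896/45, 330297344/315, …
ICs: h(0) = 4, h′(0) = 48.

f: a_k = 2, 8, 32, 128, 512, 2048, 8192, 32768, …
g: a_k = -1, -4, -8, -32/3, -32/3, -128/15, -256/45, -1024/315, …
Weyl lclm of L_f,L_g ⇒ L₀ (ord ≤ 2).
Derive L from L₀ (diff closure).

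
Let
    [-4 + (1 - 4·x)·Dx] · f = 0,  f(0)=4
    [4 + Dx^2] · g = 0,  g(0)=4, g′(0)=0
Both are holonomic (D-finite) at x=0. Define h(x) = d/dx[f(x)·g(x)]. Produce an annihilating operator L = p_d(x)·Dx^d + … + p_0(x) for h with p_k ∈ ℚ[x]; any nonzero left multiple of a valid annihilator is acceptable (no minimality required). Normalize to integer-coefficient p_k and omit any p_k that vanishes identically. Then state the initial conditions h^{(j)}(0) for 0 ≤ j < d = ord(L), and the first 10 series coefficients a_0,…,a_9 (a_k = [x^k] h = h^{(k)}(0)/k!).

f: a_k = 4, 16, 64, 256, 1024, 4096, 16384, 65536, 262144, 1048576, …
g: a_k = 4, 0, -8, 0, 8/3, 0, -16/45, 0, 8/315, 0, …
Sym-product of L_f,L_g gives L₀ (≤ ord 2).
h=h₀': d/dx-closure on L₀ ⇒ L.
L = (-28 - 32·x + 64·x^2) + (-8 + 32·x)·Dx + (1 - 8·x + 16·x^2)·Dx^2  (order 2).
h: a_k = 64, 448, 2688, 43136/3, 215680/3, 5176192/15, 72466688/45, 2318934272/315, 1159467136/35, 417408168832/2835, …
ICs: h(0) = 64, h′(0) = 448.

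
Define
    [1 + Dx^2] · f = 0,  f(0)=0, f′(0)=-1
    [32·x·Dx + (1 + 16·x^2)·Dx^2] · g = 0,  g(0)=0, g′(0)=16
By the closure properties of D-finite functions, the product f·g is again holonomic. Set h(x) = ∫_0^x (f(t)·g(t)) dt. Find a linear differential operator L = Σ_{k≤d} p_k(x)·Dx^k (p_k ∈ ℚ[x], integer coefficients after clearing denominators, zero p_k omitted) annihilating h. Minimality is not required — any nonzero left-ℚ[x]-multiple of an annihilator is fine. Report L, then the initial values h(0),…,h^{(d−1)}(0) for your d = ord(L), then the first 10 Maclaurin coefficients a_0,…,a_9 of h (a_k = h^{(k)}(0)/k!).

L = (1105 + 51776·x^2 + 22016·x^4 + 16384·x^6 + 65536·x^8)·Dx + (2112·x + 35840·x^3 + 49152·x^5 + 262144·x^7)·Dx^2 + (1122 + 52352·x^2 + 27648·x^4 + 32768·x^6 + 131072·x^8)·Dx^3 + (2112·x + 35840·x^3 + 49152·x^5 + 262144·x^7)·Dx^4 + (17 + 576·x^2 + 5632·x^4 + 16384·x^6 + 65536·x^8)·Dx^5  (order 5).
h: a_k = 0, 0, 0, -16/3, 0, 88/5, 0, -7502/63, 0, 142493/135, …
ICs: h(0) = 0, h′(0) = 0, h′′(0) = 0, h′′′(0) = -32, h′′′′(0) = 0.

f: a_k = 0, -1, 0, 1/6, 0, -1/120, 0, 1/5040, 0, -1/362880, …
g: a_k = 0, 16, 0, -256/3, 0, 4096/5, 0, -65536/7, 0, 1048576/9, …
Sym-product of L_f,L_g gives L₀ (≤ ord 4).
h=∫h₀ ⇒ L = L₀·Dx.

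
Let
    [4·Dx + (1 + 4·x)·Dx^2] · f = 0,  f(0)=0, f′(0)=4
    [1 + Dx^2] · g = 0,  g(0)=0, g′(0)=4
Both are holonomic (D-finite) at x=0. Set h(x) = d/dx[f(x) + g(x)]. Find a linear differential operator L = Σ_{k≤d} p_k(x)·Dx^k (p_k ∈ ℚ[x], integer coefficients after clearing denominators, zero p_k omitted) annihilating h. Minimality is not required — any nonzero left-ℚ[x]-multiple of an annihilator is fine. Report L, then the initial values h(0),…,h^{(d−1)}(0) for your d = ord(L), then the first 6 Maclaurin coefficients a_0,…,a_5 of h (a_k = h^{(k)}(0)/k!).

f: a_k = 0, 4, -8, 64/3, -64, 1024/5, …
g: a_k = 0, 4, 0, -2/3, 0, 1/30, …
Weyl lclm of L_f,L_g ⇒ L₀ (ord ≤ 4).
Derive L from L₀ (diff closure).
L = (388 + 32·x + 64·x^2) + (33 + 140·x + 48·x^2 + 64·x^3)·Dx + (388 + 32·x + 64·x^2)·Dx^2 + (33 + 140·x + 48·x^2 + 64·x^3)·Dx^3  (order 3).
h: a_k = 8, -16, 62, -256, 6145/6, -4096, …
ICs: h(0) = 8, h′(0) = -16, h′′(0) = 124.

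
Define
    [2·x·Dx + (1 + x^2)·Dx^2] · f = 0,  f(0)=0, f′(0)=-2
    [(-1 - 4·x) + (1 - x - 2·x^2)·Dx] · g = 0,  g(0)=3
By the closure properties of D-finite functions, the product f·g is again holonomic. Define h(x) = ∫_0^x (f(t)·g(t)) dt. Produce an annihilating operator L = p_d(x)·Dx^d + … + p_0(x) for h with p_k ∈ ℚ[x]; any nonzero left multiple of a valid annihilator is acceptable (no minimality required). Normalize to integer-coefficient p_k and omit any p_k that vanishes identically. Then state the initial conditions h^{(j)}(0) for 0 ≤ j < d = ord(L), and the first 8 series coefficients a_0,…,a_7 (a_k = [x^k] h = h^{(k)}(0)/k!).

f: a_k = 0, -2, 0, 2/3, 0, -2/5, 0, 2/7, …
g: a_k = 3, 3, 9, 15, 33, 63, 129, 255, …
Product ⇒ symmetric product L₀, ord ≤ 2.
h=∫₀ˣh₀: take L = L₀·Dx.
L = (4 + 2·x + 12·x^2)·Dx + (2 + 6·x + 4·x^2 + 12·x^3)·Dx^2 + (-1 + x + x^2 + x^3 + 2·x^4)·Dx^3  (order 3).
h: a_k = 0, 0, -3, -2, -4, -28/5, -51/5, -586/35, …
ICs: h(0) = 0, h′(0) = 0, h′′(0) = -6.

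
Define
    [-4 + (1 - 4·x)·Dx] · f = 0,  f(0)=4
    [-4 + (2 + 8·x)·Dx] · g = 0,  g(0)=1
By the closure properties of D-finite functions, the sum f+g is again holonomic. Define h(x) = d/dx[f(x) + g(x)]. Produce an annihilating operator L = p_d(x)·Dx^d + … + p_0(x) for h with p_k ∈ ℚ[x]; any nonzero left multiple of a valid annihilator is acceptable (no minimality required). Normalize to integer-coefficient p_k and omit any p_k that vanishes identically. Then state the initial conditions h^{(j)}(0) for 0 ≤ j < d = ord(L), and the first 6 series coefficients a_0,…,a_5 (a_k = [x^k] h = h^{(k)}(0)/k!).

f: a_k = 4, 16, 64, 256, 1024, 4096, …
g: a_k = 1, 2, -2, 4, -10, 28, …
Sum ⇒ L₀ = lclm(L_f,L_g) in ℚ(x)⟨Dx⟩.
Derive L from L₀ (diff closure).
L = (-144 - 192·x) + (-42 - 432·x - 672·x^2)·Dx + (5 + 12·x - 80·x^2 - 192·x^3)·Dx^2  (order 2).
h: a_k = 18, 124, 780, 4056, 20620, 97800, …
ICs: h(0) = 18, h′(0) = 124.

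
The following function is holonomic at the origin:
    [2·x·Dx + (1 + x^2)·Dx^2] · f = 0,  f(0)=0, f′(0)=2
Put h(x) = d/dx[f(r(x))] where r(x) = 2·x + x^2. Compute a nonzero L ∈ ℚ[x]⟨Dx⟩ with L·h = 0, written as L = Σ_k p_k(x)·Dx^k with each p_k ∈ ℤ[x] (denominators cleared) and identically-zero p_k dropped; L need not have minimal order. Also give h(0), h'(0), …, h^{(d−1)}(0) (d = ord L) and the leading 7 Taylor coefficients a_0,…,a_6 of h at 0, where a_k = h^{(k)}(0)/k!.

L = (-1 + 8·x + 16·x^2 + 12·x^3 + 3·x^4) + (1 + x + 4·x^2 + 8·x^3 + 5·x^4 + x^5)·Dx  (order 1).
h: a_k = 4, 4, -16, -32, 44, 188, -32, …
ICs: h(0) = 4.

f: a_k = 0, 2, 0, -2/3, 0, 2/5, 0, …
f∘r: x↦r, Dx↦Dx/r' in L_f ⇒ L₀.
h₀' ⇒ L via d/dx closure of L₀.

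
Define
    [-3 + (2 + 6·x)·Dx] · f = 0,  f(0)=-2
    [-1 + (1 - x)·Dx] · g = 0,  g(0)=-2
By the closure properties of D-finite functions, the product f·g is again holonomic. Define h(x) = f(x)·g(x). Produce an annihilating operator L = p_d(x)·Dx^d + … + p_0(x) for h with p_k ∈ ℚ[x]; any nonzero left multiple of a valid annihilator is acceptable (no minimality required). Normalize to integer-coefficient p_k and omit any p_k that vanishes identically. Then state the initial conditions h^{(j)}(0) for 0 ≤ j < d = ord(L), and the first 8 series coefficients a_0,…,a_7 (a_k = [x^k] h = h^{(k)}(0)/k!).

f: a_k = -2, -3, 9/4, -27/8, 405/64, -1701/128, 15309/512, -72171/1024, …
g: a_k = -2, -2, -2, -2, -2, -2, -2, -2, …
f·g: L₀ = L_f ⊗_s L_g, ord ≤ 1·1.
L = (5 + 3·x) + (-2 - 4·x + 6·x^2)·Dx  (order 1).
h: a_k = 4, 10, 11/2, 49/4, -13/32, 1675/64, -8609/256, 54953/512, …
ICs: h(0) = 4.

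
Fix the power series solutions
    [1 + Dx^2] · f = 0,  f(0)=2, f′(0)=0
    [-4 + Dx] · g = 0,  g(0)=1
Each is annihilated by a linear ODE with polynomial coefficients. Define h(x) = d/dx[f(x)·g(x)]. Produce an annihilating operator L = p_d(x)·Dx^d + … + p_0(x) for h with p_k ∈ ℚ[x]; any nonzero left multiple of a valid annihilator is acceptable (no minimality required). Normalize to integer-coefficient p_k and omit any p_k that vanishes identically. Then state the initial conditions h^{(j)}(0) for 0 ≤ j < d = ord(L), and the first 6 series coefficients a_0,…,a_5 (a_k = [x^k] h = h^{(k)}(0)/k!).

f: a_k = 2, 0, -1, 0, 1/12, 0, …
g: a_k = 1, 4, 8, 32/3, 32/3, 128/15, …
Sym-product of L_f,L_g gives L₀ (≤ ord 2).
h₀' ⇒ L via d/dx closure of L₀.
L = 17 - 8·Dx + Dx^2  (order 2).
h: a_k = 8, 30, 52, 161/3, 101/3, 33/4, …
ICs: h(0) = 8, h′(0) = 30.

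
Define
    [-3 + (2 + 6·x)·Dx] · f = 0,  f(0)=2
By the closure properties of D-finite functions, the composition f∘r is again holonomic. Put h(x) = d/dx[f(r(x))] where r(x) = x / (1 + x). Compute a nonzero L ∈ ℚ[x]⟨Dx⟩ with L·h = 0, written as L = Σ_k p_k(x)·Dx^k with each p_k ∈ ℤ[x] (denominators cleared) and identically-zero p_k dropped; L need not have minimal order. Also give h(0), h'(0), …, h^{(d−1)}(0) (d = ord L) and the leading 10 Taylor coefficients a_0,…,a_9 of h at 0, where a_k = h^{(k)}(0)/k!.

L = (-7 - 16·x) + (-2 - 10·x - 8·x^2)·Dx  (order 1).
h: a_k = 3, -21/2, 261/8, -1677/16, 45345/128, -318915/256, 4608345/1024, -33903165/2048, 2020675545/32768, -15193591815/65536, …
ICs: h(0) = 3.

f: a_k = 2, 3, -9/4, 27/8, -405/64, 1701/128, -15309/512, 72171/1024, -2814669/16384, 14073345/32768, …
L₀ from L_f via x↦r, Dx↦r'^{-1}Dx.
h=h₀': d/dx-closure on L₀ ⇒ L.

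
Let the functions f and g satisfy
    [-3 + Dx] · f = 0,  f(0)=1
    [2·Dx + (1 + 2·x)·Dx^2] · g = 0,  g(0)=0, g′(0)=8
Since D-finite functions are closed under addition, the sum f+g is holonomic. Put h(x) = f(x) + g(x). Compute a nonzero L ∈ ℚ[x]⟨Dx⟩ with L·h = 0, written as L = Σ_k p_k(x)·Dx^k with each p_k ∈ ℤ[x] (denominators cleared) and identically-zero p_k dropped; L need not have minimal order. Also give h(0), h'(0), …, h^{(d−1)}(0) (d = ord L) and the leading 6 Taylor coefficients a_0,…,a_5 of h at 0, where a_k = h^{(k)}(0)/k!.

f: a_k = 1, 3, 9/2, 9/2, 27/8, 81/40, …
g: a_k = 0, 8, -8, 32/3, -16, 128/5, …
h₀=f+g: left-lcm gives L₀, ord ≤ 3.
L = (-42 - 36·x)·Dx + (-1 - 36·x - 36·x^2)·Dx^2 + (5 + 16·x + 12·x^2)·Dx^3  (order 3).
h: a_k = 1, 11, -7/2, 91/6, -101/8, 221/8, …
ICs: h(0) = 1, h′(0) = 11, h′′(0) = -7.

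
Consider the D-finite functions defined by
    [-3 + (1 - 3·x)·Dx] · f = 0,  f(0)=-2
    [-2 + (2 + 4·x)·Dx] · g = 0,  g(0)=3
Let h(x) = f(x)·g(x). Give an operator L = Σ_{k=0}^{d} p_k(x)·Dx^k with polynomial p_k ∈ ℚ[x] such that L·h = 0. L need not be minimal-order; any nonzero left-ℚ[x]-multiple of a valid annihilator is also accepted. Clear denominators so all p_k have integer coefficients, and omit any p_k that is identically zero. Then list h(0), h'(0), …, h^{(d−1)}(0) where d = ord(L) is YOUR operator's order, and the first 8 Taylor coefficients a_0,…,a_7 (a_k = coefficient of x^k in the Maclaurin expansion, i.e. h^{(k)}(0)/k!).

f: a_k = -2, -6, -18, -54, -162, -486, -1458, -4374, …
g: a_k = 3, 3, -3/2, 3/2, -15/8, 21/8, -63/16, 99/16, …
L₀ := L_f ⊗_s L_g (sym. prod.), ord ≤ 1.
L = (4 + 3·x) + (-1 + x + 6·x^2)·Dx  (order 1).
h: a_k = -6, -24, -69, -210, -2505/4, -1884, -45153/8, -67779/4, …
ICs: h(0) = -6.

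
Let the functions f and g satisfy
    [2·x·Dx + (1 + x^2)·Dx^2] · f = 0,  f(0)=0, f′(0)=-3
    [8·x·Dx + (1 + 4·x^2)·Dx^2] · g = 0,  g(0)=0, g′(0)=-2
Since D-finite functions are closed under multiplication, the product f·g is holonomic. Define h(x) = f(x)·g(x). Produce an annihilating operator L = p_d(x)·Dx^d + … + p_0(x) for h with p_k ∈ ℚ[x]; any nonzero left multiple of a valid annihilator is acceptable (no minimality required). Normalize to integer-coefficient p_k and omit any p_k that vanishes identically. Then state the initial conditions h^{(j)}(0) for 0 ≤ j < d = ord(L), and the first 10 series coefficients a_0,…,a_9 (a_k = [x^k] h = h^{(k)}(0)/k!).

f: a_k = 0, -3, 0, 1, 0, -3/5, 0, 3/7, 0, -1/3, …
g: a_k = 0, -2, 0, 8/3, 0, -32/5, 0, 128/7, 0, -512/9, …
Sym-product of L_f,L_g gives L₀ (≤ ord 4).
L = (-96·x - 800·x^3 - 1024·x^5 + 640·x^7 + 1536·x^9)·Dx + (-20 - 412·x^2 - 1440·x^4 - 896·x^6 + 2240·x^8 + 2304·x^10)·Dx^2 + (-40·x - 280·x^3 - 480·x^5 + 272·x^7 + 1280·x^9 + 768·x^11)·Dx^3 + (-1 - 10·x^2 - 29·x^4 + 116·x^8 + 160·x^10 + 64·x^12)·Dx^4  (order 4).
h: a_k = 0, 0, 6, 0, -10, 0, 346/15, 0, -446/7, 0, …
ICs: h(0) = 0, h′(0) = 0, h′′(0) = 12, h′′′(0) = 0.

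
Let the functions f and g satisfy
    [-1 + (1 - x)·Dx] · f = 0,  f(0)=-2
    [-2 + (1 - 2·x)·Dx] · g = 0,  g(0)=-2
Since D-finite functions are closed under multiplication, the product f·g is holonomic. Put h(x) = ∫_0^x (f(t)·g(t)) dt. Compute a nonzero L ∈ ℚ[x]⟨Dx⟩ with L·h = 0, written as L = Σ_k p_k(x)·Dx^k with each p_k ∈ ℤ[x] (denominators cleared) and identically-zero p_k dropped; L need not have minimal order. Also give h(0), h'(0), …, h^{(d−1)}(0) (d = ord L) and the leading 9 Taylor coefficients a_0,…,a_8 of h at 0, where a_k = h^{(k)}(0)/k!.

f: a_k = -2, -2, -2, -2, -2, -2, -2, -2, -2, …
g: a_k = -2, -4, -8, -16, -32, -64, -128, -256, -512, …
h₀=f·g: eliminate ⇒ L₀, order ≤ 1·1.
h=∫₀ˣh₀: take L = L₀·Dx.
L = (-3 + 4·x)·Dx + (1 - 3·x + 2·x^2)·Dx^2  (order 2).
h: a_k = 0, 4, 6, 28/3, 15, 124/5, 42, 508/7, 255/2, …
ICs: h(0) = 0, h′(0) = 4.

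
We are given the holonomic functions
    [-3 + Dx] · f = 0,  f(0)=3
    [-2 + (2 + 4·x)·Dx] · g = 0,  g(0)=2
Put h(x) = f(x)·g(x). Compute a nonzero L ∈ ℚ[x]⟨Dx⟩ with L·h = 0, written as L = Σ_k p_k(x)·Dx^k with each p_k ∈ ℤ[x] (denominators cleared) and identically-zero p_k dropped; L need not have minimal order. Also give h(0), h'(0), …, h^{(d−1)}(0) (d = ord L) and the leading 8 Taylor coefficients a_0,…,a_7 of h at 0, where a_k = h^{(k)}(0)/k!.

f: a_k = 3, 9, 27/2, 27/2, 81/8, 243/40, 243/80, 729/560, …
g: a_k = 2, 2, -1, 1, -5/4, 7/4, -21/8, 33/8, …
h₀=f·g: eliminate ⇒ L₀, order ≤ 1·1.
L = (-4 - 6·x) + (1 + 2·x)·Dx  (order 1).
h: a_k = 6, 24, 42, 48, 39, 132/5, 63/5, 288/35, …
ICs: h(0) = 6.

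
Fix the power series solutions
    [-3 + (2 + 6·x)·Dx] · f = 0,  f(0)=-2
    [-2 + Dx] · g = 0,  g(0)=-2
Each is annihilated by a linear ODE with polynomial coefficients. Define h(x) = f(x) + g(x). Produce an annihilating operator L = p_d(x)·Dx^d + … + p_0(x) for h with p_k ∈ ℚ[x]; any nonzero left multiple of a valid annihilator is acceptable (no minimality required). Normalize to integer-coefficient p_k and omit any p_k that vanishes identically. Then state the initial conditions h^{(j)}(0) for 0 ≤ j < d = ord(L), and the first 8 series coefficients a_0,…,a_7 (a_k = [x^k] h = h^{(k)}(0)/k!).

L = (42 + 72·x) + (-25 - 96·x - 144·x^2)·Dx + (2 + 30·x + 72·x^2)·Dx^2  (order 2).
h: a_k = -4, -7, -7/4, -145/24, 959/192, -26539/1920, 684809/23040, -22750249/322560, …
ICs: h(0) = -4, h′(0) = -7.

f: a_k = -2, -3, 9/4, -27/8, 405/64, -1701/128, 15309/512, -72171/1024, …
g: a_k = -2, -4, -4, -8/3, -4/3, -8/15, -8/45, -16/315, …
h₀=f+g: left-lcm gives L₀, ord ≤ 2.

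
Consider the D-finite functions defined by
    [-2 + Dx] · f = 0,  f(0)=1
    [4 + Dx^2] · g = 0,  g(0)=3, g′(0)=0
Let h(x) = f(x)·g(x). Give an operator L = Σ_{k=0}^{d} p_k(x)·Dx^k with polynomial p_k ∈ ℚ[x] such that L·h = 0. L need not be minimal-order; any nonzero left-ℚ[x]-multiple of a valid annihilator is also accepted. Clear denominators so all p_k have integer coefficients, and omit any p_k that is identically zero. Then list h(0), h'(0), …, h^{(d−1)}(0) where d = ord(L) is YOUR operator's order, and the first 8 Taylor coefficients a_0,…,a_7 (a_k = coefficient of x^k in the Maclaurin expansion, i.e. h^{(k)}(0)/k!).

f: a_k = 1, 2, 2, 4/3, 2/3, 4/15, 4/45, 8/315, …
g: a_k = 3, 0, -6, 0, 2, 0, -4/15, 0, …
Product ⇒ symmetric product L₀, ord ≤ 2.
L = 8 - 4·Dx + Dx^2  (order 2).
h: a_k = 3, 6, 0, -8, -8, -16/5, 0, 64/105, …
ICs: h(0) = 3, h′(0) = 6.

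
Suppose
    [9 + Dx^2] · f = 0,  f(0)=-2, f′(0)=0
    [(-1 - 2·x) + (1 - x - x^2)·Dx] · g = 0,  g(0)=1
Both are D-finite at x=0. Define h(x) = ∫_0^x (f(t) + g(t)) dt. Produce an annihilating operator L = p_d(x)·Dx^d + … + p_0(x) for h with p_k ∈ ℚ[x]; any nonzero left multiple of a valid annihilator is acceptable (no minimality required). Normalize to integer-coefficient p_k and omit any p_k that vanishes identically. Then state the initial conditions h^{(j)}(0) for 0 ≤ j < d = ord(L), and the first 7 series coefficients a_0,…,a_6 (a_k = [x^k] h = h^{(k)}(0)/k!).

L = (-243 - 432·x + 81·x^2 - 216·x^3 - 405·x^4 - 162·x^5)·Dx + (117 - 225·x - 36·x^2 + 297·x^3 - 54·x^4 - 243·x^5 - 81·x^6)·Dx^2 + (-27 - 48·x + 9·x^2 - 24·x^3 - 45·x^4 - 18·x^5)·Dx^3 + (13 - 25·x - 4·x^2 + 33·x^3 - 6·x^4 - 27·x^5 - 9·x^6)·Dx^4  (order 4).
h: a_k = 0, -1, 1/2, 11/3, 3/4, -7/20, 4/3, …
ICs: h(0) = 0, h′(0) = -1, h′′(0) = 1, h′′′(0) = 22.

f: a_k = -2, 0, 9, 0, -27/4, 0, 81/40, …
g: a_k = 1, 1, 2, 3, 5, 8, 13, …
f+g: L₀ = lclm(L_f,L_g), ord ≤ 2+1.
h=∫₀ˣh₀: take L = L₀·Dx.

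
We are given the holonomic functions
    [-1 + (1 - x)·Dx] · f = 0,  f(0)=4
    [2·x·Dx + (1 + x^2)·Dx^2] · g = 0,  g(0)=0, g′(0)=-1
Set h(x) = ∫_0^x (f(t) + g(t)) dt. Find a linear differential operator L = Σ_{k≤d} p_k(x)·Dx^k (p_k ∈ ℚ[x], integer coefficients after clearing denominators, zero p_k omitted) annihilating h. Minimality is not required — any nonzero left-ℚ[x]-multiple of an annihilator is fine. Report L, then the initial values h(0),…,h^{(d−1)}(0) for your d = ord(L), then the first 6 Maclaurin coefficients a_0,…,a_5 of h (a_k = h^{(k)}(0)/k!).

f: a_k = 4, 4, 4, 4, 4, 4, …
g: a_k = 0, -1, 0, 1/3, 0, -1/5, …
L₀ := lclm(L_f,L_g); ord L₀ ≤ 1+2.
h=∫h₀ ⇒ L = L₀·Dx.
L = (-2 + 8·x + 6·x^2)·Dx^2 + (4 - 2·x + 4·x^2 + 6·x^3)·Dx^3 + (-1 + x^4)·Dx^4  (order 4).
h: a_k = 0, 4, 3/2, 4/3, 13/12, 4/5, …
ICs: h(0) = 0, h′(0) = 4, h′′(0) = 3, h′′′(0) = 8.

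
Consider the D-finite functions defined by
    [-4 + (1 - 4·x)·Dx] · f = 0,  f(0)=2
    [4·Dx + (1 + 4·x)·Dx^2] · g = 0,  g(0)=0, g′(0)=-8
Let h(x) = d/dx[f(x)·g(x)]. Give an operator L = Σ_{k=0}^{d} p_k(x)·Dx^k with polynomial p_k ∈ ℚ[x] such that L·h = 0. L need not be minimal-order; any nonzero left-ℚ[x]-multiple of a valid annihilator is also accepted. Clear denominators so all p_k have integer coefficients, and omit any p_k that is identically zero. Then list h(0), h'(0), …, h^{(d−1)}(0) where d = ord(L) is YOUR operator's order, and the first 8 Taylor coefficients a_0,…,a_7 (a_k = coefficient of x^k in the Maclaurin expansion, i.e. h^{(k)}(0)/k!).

L = 64 + (4 + 80·x)·Dx + (-1 + 16·x^2)·Dx^2  (order 2).
h: a_k = -16, -64, -640, -7168/3, -48128/3, -303104/5, -5226496/15, -139722752/105, …
ICs: h(0) = -16, h′(0) = -64.

f: a_k = 2, 8, 32, 128, 512, 2048, 8192, 32768, …
g: a_k = 0, -8, 16, -128/3, 128, -2048/5, 4096/3, -32768/7, …
h₀=f·g: eliminate ⇒ L₀, order ≤ 1·2.
h=h₀': d/dx-closure on L₀ ⇒ L.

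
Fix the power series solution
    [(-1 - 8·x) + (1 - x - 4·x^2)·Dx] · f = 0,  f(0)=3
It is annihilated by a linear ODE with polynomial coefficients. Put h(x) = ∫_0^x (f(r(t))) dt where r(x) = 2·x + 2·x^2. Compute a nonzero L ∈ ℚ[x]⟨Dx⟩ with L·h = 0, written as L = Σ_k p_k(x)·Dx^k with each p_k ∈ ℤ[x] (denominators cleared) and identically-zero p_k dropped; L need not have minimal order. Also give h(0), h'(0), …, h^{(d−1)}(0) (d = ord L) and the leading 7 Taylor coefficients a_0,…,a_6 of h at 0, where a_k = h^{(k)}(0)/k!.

L = (2 + 36·x + 96·x^2 + 64·x^3)·Dx + (-1 + 2·x + 18·x^2 + 32·x^3 + 16·x^4)·Dx^2  (order 2).
h: a_k = 0, 3, 3, 22, 84, 420, 2076, …
ICs: h(0) = 0, h′(0) = 3.

f: a_k = 3, 3, 15, 27, 87, 195, 543, …
Change of var in L_f (x↦r) gives L₀.
∫: right-multiply L₀ by Dx.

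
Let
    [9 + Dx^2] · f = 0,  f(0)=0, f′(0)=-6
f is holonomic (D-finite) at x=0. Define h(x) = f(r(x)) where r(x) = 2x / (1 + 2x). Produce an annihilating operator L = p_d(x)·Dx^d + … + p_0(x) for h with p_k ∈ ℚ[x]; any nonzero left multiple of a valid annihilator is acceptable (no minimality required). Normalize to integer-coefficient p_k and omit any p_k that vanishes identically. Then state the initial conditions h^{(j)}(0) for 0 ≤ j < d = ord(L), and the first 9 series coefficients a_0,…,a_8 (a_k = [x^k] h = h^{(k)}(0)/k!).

L = 36 + (4 + 24·x + 48·x^2 + 32·x^3)·Dx + (1 + 8·x + 24·x^2 + 32·x^3 + 16·x^4)·Dx^2  (order 2).
h: a_k = 0, -12, 24, 24, -336, 7032/5, -4080, 309648/35, -60576/5, …
ICs: h(0) = 0, h′(0) = -12.

f: a_k = 0, -6, 0, 9, 0, -81/20, 0, 243/280, 0, …
f∘r: x↦r, Dx↦Dx/r' in L_f ⇒ L₀.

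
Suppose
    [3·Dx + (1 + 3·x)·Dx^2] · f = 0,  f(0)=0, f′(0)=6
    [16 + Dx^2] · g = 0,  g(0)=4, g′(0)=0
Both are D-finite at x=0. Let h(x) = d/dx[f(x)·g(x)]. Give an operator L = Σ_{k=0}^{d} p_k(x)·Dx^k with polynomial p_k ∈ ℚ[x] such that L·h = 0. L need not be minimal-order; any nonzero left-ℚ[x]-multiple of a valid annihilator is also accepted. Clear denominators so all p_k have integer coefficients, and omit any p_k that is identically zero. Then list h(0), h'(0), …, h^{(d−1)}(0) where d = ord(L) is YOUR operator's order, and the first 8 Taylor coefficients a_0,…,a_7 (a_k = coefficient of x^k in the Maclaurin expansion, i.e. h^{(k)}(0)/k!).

L = (-252256 - 1400832·x + 774144·x^2 + 36937728·x^3 + 133871616·x^4 + 191102976·x^5 + 95551488·x^6) + (-43296 + 45216·x + 2557440·x^2 + 11404800·x^3 + 19906560·x^4 + 11943936·x^5)·Dx + (-14630 - 16992·x + 831600·x^2 + 6110208·x^3 + 17853696·x^4 + 23887872·x^5 + 11943936·x^6)·Dx^2 + (-2706 + 2826·x + 159840·x^2 + 712800·x^3 + 1244160·x^4 + 746496·x^5)·Dx^3 + (71 + 4410·x + 48951·x^2 + 237600·x^3 + 592920·x^4 + 746496·x^5 + 373248·x^6)·Dx^4  (order 4).
h: a_k = 24, -72, -360, 504, 344, -360, 2152/15, -12328/5, …
ICs: h(0) = 24, h′(0) = -72, h′′(0) = -720, h′′′(0) = 3024.

f: a_k = 0, 6, -9, 18, -81/2, 486/5, -243, 4374/7, …
g: a_k = 4, 0, -32, 0, 128/3, 0, -1024/45, 0, …
Product ⇒ symmetric product L₀, ord ≤ 4.
Derive L from L₀ (diff closure).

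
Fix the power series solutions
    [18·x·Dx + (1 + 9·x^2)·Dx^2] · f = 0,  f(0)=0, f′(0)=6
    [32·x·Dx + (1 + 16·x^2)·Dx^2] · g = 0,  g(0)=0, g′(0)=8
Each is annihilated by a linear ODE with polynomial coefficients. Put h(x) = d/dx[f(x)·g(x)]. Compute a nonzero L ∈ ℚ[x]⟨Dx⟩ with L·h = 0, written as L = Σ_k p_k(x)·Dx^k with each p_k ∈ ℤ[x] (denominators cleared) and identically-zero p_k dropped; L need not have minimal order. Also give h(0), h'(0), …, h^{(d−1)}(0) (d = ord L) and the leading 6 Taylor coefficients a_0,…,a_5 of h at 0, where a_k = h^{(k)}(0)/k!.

f: a_k = 0, 6, 0, -18, 0, 486/5, …
g: a_k = 0, 8, 0, -128/3, 0, 2048/5, …
h₀=f·g: eliminate ⇒ L₀, order ≤ 2·2.
Derive L from L₀ (diff closure).
L = (-3456·x - 144000·x^3 - 1327104·x^5 + 4147200·x^7 + 71663616·x^9) + (-100 - 11532·x^2 - 259200·x^4 - 1161216·x^6 + 14515200·x^8 + 107495424·x^10)·Dx + (-200·x - 7880·x^3 - 86400·x^5 + 194112·x^7 + 8294400·x^9 + 35831808·x^11)·Dx^2 + (-1 - 50·x^2 - 769·x^4 + 110736·x^8 + 1036800·x^10 + 2985984·x^12)·Dx^3  (order 3).
h: a_k = 0, 96, 0, -1600, 0, 120096/5, …
ICs: h(0) = 0, h′(0) = 96, h′′(0) = 0.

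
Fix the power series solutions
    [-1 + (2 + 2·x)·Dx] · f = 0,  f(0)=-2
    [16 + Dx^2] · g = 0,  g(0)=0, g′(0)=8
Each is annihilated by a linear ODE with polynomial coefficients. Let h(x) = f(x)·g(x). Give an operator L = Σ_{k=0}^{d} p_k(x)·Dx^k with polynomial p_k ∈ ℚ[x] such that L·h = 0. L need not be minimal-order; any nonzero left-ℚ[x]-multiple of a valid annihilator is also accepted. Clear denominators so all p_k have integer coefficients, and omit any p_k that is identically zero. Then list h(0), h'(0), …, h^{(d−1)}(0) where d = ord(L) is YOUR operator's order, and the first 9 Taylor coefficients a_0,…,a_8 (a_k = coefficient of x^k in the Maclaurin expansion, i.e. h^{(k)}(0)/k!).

L = (67 + 128·x + 64·x^2) + (-4 - 4·x)·Dx + (4 + 8·x + 4·x^2)·Dx^2  (order 2).
h: a_k = 0, -16, -8, 134/3, 61/3, -4661/120, -1187/80, 64235/4032, 212773/40320, …
ICs: h(0) = 0, h′(0) = -16.

f: a_k = -2, -1, 1/4, -1/8, 5/64, -7/128, 21/512, -33/1024, 429/16384, …
g: a_k = 0, 8, 0, -64/3, 0, 256/15, 0, -2048/315, 0, …
Sym-product of L_f,L_g gives L₀ (≤ ord 2).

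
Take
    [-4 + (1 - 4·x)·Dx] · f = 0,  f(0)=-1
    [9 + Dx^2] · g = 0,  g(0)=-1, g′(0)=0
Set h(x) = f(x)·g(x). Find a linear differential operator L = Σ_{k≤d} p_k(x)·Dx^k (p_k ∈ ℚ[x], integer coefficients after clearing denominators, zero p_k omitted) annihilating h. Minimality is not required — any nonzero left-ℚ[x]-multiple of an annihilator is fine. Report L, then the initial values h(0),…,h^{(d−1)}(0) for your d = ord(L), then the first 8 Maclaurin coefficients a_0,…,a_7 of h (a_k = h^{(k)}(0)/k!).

L = (-9 + 36·x) + 8·Dx + (-1 + 4·x)·Dx^2  (order 2).
h: a_k = 1, 4, 23/2, 46, 1499/8, 1499/2, 239759/80, 239759/20, …
ICs: h(0) = 1, h′(0) = 4.

f: a_k = -1, -4, -16, -64, -256, -1024, -4096, -16384, …
g: a_k = -1, 0, 9/2, 0, -27/8, 0, 81/80, 0, …
f·g: L₀ = L_f ⊗_s L_g, ord ≤ 1·2.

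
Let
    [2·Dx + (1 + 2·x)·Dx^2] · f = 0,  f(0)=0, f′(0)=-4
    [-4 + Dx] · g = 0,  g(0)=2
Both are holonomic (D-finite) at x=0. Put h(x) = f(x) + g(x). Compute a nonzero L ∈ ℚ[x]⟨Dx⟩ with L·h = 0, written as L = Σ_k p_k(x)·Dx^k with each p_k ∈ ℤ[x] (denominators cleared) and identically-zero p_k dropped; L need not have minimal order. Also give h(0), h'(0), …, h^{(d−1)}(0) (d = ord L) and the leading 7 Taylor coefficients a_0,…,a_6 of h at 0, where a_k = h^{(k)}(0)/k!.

L = (-32 - 32·x)·Dx + (-4 - 32·x - 32·x^2)·Dx^2 + (3 + 10·x + 8·x^2)·Dx^3  (order 3).
h: a_k = 2, 4, 20, 16, 88/3, 64/15, 1472/45, …
ICs: h(0) = 2, h′(0) = 4, h′′(0) = 40.

f: a_k = 0, -4, 4, -16/3, 8, -64/5, 64/3, …
g: a_k = 2, 8, 16, 64/3, 64/3, 256/15, 512/45, …
Sum ⇒ L₀ = lclm(L_f,L_g) in ℚ(x)⟨Dx⟩.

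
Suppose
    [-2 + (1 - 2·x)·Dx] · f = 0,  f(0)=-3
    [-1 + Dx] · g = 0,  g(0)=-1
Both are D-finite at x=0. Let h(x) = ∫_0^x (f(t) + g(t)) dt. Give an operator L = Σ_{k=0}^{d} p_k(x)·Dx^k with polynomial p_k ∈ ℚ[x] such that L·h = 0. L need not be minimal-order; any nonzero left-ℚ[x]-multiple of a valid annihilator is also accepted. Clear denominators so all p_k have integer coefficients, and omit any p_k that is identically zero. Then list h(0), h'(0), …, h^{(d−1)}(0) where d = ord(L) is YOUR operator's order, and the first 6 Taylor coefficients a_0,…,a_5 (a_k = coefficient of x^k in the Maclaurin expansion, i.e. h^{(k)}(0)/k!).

L = (-6 - 4·x)·Dx + (7 + 4·x - 4·x^2)·Dx^2 + (-1 + 4·x^2)·Dx^3  (order 3).
h: a_k = 0, -4, -7/2, -25/6, -145/24, -1153/120, …
ICs: h(0) = 0, h′(0) = -4, h′′(0) = -7.

f: a_k = -3, -6, -12, -24, -48, -96, …
g: a_k = -1, -1, -1/2, -1/6, -1/24, -1/120, …
Sum ⇒ L₀ = lclm(L_f,L_g) in ℚ(x)⟨Dx⟩.
Integrate: L := L₀·Dx.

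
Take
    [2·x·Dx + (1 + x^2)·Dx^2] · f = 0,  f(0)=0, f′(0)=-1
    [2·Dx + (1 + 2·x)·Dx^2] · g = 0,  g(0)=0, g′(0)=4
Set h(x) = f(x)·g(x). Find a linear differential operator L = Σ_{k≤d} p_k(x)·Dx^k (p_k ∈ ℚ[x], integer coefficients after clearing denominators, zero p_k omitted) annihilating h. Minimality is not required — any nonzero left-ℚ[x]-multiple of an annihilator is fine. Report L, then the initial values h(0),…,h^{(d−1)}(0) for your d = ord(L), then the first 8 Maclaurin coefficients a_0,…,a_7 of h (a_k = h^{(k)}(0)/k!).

f: a_k = 0, -1, 0, 1/3, 0, -1/5, 0, 1/7, …
g: a_k = 0, 4, -4, 16/3, -8, 64/5, -64/3, 256/7, …
f·g: L₀ = L_f ⊗_s L_g, ord ≤ 2·2.
L = (24 + 80·x + 88·x^2 + 240·x^3 + 240·x^4 + 208·x^5 + 16·x^7)·Dx + (12 + 80·x + 332·x^2 + 608·x^3 + 880·x^4 + 744·x^5 + 560·x^6 + 24·x^7 + 56·x^8)·Dx^2 + (12 + 52·x + 168·x^2 + 372·x^3 + 516·x^4 + 564·x^5 + 384·x^6 + 276·x^7 + 24·x^8 + 32·x^9)·Dx^3 + (2 + 12·x + 34·x^2 + 64·x^3 + 87·x^4 + 96·x^5 + 84·x^6 + 48·x^7 + 33·x^8 + 4·x^9 + 4·x^10)·Dx^4  (order 4).
h: a_k = 0, 0, -4, 4, -4, 20/3, -532/45, 292/15, …
ICs: h(0) = 0, h′(0) = 0, h′′(0) = -8, h′′′(0) = 24.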